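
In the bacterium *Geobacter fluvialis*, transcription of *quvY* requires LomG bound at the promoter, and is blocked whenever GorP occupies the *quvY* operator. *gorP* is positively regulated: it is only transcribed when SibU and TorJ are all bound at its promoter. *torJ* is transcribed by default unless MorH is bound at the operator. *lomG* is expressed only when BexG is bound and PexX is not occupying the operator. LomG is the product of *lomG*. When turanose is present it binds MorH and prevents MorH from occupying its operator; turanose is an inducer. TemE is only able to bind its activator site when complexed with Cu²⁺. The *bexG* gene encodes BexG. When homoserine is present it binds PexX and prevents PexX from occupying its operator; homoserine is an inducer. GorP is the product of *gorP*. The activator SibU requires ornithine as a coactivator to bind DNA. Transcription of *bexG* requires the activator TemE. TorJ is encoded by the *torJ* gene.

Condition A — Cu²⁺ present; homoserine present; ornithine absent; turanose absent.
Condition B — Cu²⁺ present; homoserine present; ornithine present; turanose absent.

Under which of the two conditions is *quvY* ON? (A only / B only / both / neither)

both

Condition A:
Cu²⁺ is present, so TemE is active.
No repressor is bound and TemE is active, so *bexG* is transcribed.
So BexG is produced and active.
Homoserine is present, so PexX is inactive.
No repressor is bound and BexG is active, so *lomG* is transcribed.
So LomG is produced and active.
Ornithine is absent, so SibU is inactive.
Turanose is absent, so MorH is active.
With repressor MorH bound, *torJ* is not transcribed.
So TorJ is not produced.
Required activator SibU is absent, so *gorP* is not transcribed.
So GorP is not produced.
No repressor is bound and LomG is active, so *quvY* is transcribed.
→ *quvY* is ON in A.
Condition B:
Cu²⁺ is present, so TemE is active.
No repressor is bound and TemE is active, so *bexG* is transcribed.
So BexG is produced and active.
Homoserine is present, so PexX is inactive.
No repressor is bound and BexG is active, so *lomG* is transcribed.
So LomG is produced and active.
Ornithine is present, so SibU is active.
Turanose is absent, so MorH is active.
With repressor MorH bound, *torJ* is not transcribed.
So TorJ is not produced.
Required activator TorJ is absent, so *gorP* is not transcribed.
So GorP is not produced.
No repressor is bound and LomG is active, so *quvY* is transcribed.
→ *quvY* is ON in B.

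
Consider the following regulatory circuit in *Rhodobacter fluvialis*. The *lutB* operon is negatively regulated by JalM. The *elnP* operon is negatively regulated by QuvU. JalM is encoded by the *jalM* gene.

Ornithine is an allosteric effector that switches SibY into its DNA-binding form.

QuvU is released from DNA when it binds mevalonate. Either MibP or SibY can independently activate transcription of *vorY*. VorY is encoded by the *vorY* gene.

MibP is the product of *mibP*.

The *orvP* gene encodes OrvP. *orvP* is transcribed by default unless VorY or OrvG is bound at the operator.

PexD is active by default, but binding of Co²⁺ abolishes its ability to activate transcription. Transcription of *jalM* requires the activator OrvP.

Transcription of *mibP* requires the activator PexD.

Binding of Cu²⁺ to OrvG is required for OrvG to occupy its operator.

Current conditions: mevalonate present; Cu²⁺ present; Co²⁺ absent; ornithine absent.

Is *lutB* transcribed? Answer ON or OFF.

Co²⁺ is absent, so PexD is active.
No repressor is bound and PexD is active, so *mibP* is transcribed.
So MibP is produced and active.
Ornithine is absent, so SibY is inactive.
Activator MibP is present, so *vorY* is transcribed.
So VorY is produced and active.
Cu²⁺ is present, so OrvG is active.
With repressor VorY bound, *orvP* is not transcribed.
So OrvP is not produced.
Required activator OrvP is absent, so *jalM* is not transcribed.
So JalM is not produced.
With no repressor bound, *lutB* is transcribed.

ON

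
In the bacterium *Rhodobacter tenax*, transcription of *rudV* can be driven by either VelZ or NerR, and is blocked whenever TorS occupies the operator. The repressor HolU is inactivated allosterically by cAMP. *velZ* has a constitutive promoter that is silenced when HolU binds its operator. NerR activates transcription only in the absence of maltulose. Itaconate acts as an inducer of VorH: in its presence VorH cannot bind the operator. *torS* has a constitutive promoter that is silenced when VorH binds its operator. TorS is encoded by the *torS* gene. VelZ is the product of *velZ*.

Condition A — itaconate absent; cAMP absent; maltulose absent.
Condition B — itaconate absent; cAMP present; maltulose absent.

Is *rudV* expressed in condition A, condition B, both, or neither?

Condition A:
Itaconate is absent, so VorH is active.
With repressor VorH bound, *torS* is not transcribed.
So TorS is not produced.
cAMP is absent, so HolU is active.
With repressor HolU bound, *velZ* is not transcribed.
So VelZ is not produced.
Maltulose is absent, so NerR is active.
Activator NerR is present, so *rudV* is transcribed.
→ *rudV* is ON in A.
Condition B:
Itaconate is absent, so VorH is active.
With repressor VorH bound, *torS* is not transcribed.
So TorS is not produced.
cAMP is present, so HolU is inactive.
With no repressor bound, *velZ* is transcribed.
So VelZ is produced and active.
Maltulose is absent, so NerR is active.
Activator VelZ is present, so *rudV* is transcribed.
→ *rudV* is ON in B.

both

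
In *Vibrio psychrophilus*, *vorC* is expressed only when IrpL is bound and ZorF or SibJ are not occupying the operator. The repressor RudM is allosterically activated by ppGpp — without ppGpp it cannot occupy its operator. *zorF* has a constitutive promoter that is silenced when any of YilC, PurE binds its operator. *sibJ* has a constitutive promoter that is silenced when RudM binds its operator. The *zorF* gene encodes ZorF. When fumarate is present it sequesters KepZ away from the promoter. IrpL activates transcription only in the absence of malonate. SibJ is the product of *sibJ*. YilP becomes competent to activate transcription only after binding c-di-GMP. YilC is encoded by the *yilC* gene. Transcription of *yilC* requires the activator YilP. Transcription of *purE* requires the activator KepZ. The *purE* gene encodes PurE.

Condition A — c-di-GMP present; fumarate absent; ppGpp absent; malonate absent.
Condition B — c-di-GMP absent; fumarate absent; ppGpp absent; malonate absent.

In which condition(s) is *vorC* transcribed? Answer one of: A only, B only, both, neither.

neither

Condition A:
c-di-GMP is present, so YilP is active.
No repressor is bound and YilP is active, so *yilC* is transcribed.
So YilC is produced and active.
Fumarate is absent, so KepZ is active.
No repressor is bound and KepZ is active, so *purE* is transcribed.
So PurE is produced and active.
With repressor YilC bound, *zorF* is not transcribed.
So ZorF is not produced.
ppGpp is absent, so RudM is inactive.
With no repressor bound, *sibJ* is transcribed.
So SibJ is produced and active.
Malonate is absent, so IrpL is active.
With repressor SibJ bound, *vorC* is not transcribed.
→ *vorC* is OFF in A.
Condition B:
c-di-GMP is absent, so YilP is inactive.
Required activator YilP is absent, so *yilC* is not transcribed.
So YilC is not produced.
Fumarate is absent, so KepZ is active.
No repressor is bound and KepZ is active, so *purE* is transcribed.
So PurE is produced and active.
With repressor PurE bound, *zorF* is not transcribed.
So ZorF is not produced.
ppGpp is absent, so RudM is inactive.
With no repressor bound, *sibJ* is transcribed.
So SibJ is produced and active.
Malonate is absent, so IrpL is active.
With repressor SibJ bound, *vorC* is not transcribed.
→ *vorC* is OFF in B.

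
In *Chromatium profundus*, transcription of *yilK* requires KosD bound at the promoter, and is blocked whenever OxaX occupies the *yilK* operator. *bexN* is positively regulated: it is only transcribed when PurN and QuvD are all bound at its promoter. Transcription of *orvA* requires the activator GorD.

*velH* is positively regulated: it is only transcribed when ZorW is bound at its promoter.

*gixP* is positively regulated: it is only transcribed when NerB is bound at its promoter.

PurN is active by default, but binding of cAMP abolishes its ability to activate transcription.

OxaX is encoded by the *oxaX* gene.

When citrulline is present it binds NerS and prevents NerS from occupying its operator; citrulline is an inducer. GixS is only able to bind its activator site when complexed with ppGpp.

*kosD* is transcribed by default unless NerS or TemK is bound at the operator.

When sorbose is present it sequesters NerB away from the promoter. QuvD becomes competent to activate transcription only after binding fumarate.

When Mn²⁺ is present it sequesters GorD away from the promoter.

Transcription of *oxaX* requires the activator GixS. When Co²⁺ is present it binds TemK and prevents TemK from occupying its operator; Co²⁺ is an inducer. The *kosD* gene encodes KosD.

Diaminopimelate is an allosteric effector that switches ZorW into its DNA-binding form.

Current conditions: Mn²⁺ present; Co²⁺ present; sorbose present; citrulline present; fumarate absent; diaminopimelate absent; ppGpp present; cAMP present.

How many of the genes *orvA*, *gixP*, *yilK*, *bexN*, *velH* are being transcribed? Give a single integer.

Mn²⁺ is present, so GorD is inactive.
Required activator GorD is absent, so *orvA* is not transcribed.
→ *orvA* is OFF.
Sorbose is present, so NerB is inactive.
Required activator NerB is absent, so *gixP* is not transcribed.
→ *gixP* is OFF.
Citrulline is present, so NerS is inactive.
Co²⁺ is present, so TemK is inactive.
With no repressor bound, *kosD* is transcribed.
So KosD is produced and active.
ppGpp is present, so GixS is active.
No repressor is bound and GixS is active, so *oxaX* is transcribed.
So OxaX is produced and active.
With repressor OxaX bound, *yilK* is not transcribed.
→ *yilK* is OFF.
cAMP is present, so PurN is inactive.
Fumarate is absent, so QuvD is inactive.
Required activator PurN is absent, so *bexN* is not transcribed.
→ *bexN* is OFF.
Diaminopimelate is absent, so ZorW is inactive.
Required activator ZorW is absent, so *velH* is not transcribed.
→ *velH* is OFF.
0 of the 5 genes are transcribed.

0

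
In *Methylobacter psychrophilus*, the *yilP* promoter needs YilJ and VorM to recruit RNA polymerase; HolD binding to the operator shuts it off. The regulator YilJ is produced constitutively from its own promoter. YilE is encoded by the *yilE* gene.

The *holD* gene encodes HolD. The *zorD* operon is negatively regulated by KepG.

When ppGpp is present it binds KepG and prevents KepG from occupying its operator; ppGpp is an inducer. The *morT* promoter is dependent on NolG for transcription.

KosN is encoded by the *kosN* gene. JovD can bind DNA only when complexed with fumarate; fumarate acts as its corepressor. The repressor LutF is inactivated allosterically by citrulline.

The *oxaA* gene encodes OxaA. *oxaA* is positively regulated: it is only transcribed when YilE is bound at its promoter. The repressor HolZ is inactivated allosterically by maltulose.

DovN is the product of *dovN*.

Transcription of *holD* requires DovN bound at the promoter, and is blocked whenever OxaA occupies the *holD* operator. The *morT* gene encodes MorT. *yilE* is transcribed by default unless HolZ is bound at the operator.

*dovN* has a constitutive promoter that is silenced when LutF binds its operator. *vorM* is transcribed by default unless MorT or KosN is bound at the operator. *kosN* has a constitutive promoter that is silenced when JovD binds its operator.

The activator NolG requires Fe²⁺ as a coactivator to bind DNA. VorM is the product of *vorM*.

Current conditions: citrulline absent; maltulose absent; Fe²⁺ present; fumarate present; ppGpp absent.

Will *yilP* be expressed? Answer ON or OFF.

YilJ is produced constitutively and is active.
Fe²⁺ is present, so NolG is active.
No repressor is bound and NolG is active, so *morT* is transcribed.
So MorT is produced and active.
Fumarate is present, so JovD is active.
With repressor JovD bound, *kosN* is not transcribed.
So KosN is not produced.
With repressor MorT bound, *vorM* is not transcribed.
So VorM is not produced.
Citrulline is absent, so LutF is active.
With repressor LutF bound, *dovN* is not transcribed.
So DovN is not produced.
Maltulose is absent, so HolZ is active.
With repressor HolZ bound, *yilE* is not transcribed.
So YilE is not produced.
Required activator YilE is absent, so *oxaA* is not transcribed.
So OxaA is not produced.
Required activator DovN is absent, so *holD* is not transcribed.
So HolD is not produced.
Required activator VorM is absent, so *yilP* is not transcribed.

OFF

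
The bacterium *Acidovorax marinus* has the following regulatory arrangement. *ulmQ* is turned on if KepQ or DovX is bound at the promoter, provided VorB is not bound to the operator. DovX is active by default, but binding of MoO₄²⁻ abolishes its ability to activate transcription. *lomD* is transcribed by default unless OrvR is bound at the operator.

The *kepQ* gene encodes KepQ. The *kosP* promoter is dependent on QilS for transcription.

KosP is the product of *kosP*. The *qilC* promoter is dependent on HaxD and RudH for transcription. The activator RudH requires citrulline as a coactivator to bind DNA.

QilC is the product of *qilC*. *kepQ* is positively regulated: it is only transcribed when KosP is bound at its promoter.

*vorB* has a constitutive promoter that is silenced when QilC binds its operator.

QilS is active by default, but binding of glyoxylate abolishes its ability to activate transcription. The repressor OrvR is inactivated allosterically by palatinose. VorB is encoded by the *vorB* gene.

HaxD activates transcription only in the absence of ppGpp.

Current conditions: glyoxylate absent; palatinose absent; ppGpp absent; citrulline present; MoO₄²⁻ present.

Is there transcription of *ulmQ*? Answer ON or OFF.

Glyoxylate is absent, so QilS is active.
No repressor is bound and QilS is active, so *kosP* is transcribed.
So KosP is produced and active.
No repressor is bound and KosP is active, so *kepQ* is transcribed.
So KepQ is produced and active.
ppGpp is absent, so HaxD is active.
Citrulline is present, so RudH is active.
No repressor is bound and HaxD and RudH are active, so *qilC* is transcribed.
So QilC is produced and active.
With repressor QilC bound, *vorB* is not transcribed.
So VorB is not produced.
MoO₄²⁻ is present, so DovX is inactive.
Activator KepQ is present, so *ulmQ* is transcribed.

ON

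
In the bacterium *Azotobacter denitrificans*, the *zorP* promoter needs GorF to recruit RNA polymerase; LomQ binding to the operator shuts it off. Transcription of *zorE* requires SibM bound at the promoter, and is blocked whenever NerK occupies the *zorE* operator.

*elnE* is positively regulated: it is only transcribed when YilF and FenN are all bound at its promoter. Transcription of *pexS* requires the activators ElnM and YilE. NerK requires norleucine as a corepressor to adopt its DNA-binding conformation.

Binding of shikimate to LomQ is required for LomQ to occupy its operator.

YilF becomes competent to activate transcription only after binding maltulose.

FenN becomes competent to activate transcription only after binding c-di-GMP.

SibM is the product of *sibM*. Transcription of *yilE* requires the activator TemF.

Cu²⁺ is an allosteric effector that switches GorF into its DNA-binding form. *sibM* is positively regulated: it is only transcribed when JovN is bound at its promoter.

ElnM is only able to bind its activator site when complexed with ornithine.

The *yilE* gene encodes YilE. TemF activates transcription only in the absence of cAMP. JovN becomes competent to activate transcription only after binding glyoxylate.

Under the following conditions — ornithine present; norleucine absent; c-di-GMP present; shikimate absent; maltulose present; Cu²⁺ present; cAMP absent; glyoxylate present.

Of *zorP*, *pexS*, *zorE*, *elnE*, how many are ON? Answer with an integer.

Shikimate is absent, so LomQ is inactive.
Cu²⁺ is present, so GorF is active.
No repressor is bound and GorF is active, so *zorP* is transcribed.
→ *zorP* is ON.
Ornithine is present, so ElnM is active.
cAMP is absent, so TemF is active.
No repressor is bound and TemF is active, so *yilE* is transcribed.
So YilE is produced and active.
No repressor is bound and ElnM and YilE are active, so *pexS* is transcribed.
→ *pexS* is ON.
Norleucine is absent, so NerK is inactive.
Glyoxylate is present, so JovN is active.
No repressor is bound and JovN is active, so *sibM* is transcribed.
So SibM is produced and active.
No repressor is bound and SibM is active, so *zorE* is transcribed.
→ *zorE* is ON.
Maltulose is present, so YilF is active.
c-di-GMP is present, so FenN is active.
No repressor is bound and YilF and FenN are active, so *elnE* is transcribed.
→ *elnE* is ON.
4 of the 4 genes are transcribed.

4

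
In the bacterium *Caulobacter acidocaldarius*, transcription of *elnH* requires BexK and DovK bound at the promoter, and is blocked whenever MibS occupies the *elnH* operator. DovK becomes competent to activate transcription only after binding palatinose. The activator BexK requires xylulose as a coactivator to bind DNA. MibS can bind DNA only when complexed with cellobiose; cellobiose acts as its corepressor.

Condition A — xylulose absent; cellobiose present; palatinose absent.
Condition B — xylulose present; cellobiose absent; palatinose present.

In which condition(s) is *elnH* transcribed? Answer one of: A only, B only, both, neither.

B only

Condition A:
Xylulose is absent, so BexK is inactive.
Cellobiose is present, so MibS is active.
Palatinose is absent, so DovK is inactive.
With repressor MibS bound, *elnH* is not transcribed.
→ *elnH* is OFF in A.
Condition B:
Xylulose is present, so BexK is active.
Cellobiose is absent, so MibS is inactive.
Palatinose is present, so DovK is active.
No repressor is bound and BexK and DovK are active, so *elnH* is transcribed.
→ *elnH* is ON in B.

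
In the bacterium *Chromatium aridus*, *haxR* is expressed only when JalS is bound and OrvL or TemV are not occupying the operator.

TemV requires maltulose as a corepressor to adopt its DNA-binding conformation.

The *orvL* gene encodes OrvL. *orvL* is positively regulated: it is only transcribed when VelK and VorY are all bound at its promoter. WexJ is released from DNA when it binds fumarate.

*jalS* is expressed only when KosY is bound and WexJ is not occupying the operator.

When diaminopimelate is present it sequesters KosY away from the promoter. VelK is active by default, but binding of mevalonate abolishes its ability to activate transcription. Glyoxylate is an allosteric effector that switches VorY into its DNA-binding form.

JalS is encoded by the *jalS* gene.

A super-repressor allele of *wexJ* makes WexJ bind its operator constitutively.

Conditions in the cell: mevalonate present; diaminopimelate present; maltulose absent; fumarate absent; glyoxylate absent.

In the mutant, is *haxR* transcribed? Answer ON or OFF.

OFF

Mevalonate is present, so VelK is inactive.
Glyoxylate is absent, so VorY is inactive.
Required activator VelK is absent, so *orvL* is not transcribed.
So OrvL is not produced.
WexJ is constitutively active in this strain.
Diaminopimelate is present, so KosY is inactive.
With repressor WexJ bound, *jalS* is not transcribed.
So JalS is not produced.
Maltulose is absent, so TemV is inactive.
Required activator JalS is absent, so *haxR* is not transcribed.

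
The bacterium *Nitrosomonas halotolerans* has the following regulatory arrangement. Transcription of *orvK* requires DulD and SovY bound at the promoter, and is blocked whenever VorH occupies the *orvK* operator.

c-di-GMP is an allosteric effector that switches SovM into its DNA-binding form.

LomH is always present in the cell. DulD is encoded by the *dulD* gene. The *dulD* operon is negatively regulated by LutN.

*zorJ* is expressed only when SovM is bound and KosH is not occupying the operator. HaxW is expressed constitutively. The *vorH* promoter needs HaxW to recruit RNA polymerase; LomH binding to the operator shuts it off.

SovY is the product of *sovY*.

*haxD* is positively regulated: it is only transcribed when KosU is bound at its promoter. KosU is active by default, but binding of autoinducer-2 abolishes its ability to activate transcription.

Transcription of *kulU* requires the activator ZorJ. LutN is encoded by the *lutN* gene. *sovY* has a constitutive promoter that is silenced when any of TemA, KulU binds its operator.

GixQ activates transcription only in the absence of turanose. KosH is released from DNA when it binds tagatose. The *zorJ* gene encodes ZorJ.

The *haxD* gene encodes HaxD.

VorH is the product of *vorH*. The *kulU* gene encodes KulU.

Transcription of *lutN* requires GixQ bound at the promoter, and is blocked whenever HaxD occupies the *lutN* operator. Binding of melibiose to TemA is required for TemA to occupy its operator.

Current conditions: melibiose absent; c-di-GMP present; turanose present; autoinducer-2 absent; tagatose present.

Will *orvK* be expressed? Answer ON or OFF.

Turanose is present, so GixQ is inactive.
Autoinducer-2 is absent, so KosU is active.
No repressor is bound and KosU is active, so *haxD* is transcribed.
So HaxD is produced and active.
With repressor HaxD bound, *lutN* is not transcribed.
So LutN is not produced.
With no repressor bound, *dulD* is transcribed.
So DulD is produced and active.
LomH is produced constitutively and is active.
HaxW is produced constitutively and is active.
With repressor LomH bound, *vorH* is not transcribed.
So VorH is not produced.
Melibiose is absent, so TemA is inactive.
c-di-GMP is present, so SovM is active.
Tagatose is present, so KosH is inactive.
No repressor is bound and SovM is active, so *zorJ* is transcribed.
So ZorJ is produced and active.
No repressor is bound and ZorJ is active, so *kulU* is transcribed.
So KulU is produced and active.
With repressor KulU bound, *sovY* is not transcribed.
So SovY is not produced.
Required activator SovY is absent, so *orvK* is not transcribed.

OFF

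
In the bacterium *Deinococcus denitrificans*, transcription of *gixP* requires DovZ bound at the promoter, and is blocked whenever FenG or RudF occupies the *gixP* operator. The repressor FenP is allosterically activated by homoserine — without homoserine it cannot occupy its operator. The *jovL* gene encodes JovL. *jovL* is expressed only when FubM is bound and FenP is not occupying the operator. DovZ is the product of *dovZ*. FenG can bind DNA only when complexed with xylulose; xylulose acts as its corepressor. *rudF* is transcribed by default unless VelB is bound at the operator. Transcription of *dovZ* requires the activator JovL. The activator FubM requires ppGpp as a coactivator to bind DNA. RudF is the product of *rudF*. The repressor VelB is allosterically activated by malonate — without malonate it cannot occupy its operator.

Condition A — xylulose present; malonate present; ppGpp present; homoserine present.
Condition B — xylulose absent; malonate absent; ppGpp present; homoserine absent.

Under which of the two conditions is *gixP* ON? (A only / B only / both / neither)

Condition A:
Xylulose is present, so FenG is active.
Malonate is present, so VelB is active.
With repressor VelB bound, *rudF* is not transcribed.
So RudF is not produced.
ppGpp is present, so FubM is active.
Homoserine is present, so FenP is active.
With repressor FenP bound, *jovL* is not transcribed.
So JovL is not produced.
Required activator JovL is absent, so *dovZ* is not transcribed.
So DovZ is not produced.
With repressor FenG bound, *gixP* is not transcribed.
→ *gixP* is OFF in A.
Condition B:
Xylulose is absent, so FenG is inactive.
Malonate is absent, so VelB is inactive.
With no repressor bound, *rudF* is transcribed.
So RudF is produced and active.
ppGpp is present, so FubM is active.
Homoserine is absent, so FenP is inactive.
No repressor is bound and FubM is active, so *jovL* is transcribed.
So JovL is produced and active.
No repressor is bound and JovL is active, so *dovZ* is transcribed.
So DovZ is produced and active.
With repressor RudF bound, *gixP* is not transcribed.
→ *gixP* is OFF in B.

neither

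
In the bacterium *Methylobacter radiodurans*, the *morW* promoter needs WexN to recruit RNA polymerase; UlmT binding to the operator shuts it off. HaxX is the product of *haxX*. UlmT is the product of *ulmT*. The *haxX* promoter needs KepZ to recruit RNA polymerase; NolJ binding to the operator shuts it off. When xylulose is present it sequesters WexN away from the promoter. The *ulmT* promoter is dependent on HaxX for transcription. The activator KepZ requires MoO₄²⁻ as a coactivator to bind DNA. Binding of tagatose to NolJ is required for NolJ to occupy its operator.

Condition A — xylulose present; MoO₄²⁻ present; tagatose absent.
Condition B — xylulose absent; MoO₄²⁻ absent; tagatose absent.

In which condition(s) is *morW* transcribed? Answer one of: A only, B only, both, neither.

Condition A:
Xylulose is present, so WexN is inactive.
MoO₄²⁻ is present, so KepZ is active.
Tagatose is absent, so NolJ is inactive.
No repressor is bound and KepZ is active, so *haxX* is transcribed.
So HaxX is produced and active.
No repressor is bound and HaxX is active, so *ulmT* is transcribed.
So UlmT is produced and active.
With repressor UlmT bound, *morW* is not transcribed.
→ *morW* is OFF in A.
Condition B:
Xylulose is absent, so WexN is active.
MoO₄²⁻ is absent, so KepZ is inactive.
Tagatose is absent, so NolJ is inactive.
Required activator KepZ is absent, so *haxX* is not transcribed.
So HaxX is not produced.
Required activator HaxX is absent, so *ulmT* is not transcribed.
So UlmT is not produced.
No repressor is bound and WexN is active, so *morW* is transcribed.
→ *morW* is ON in B.

B only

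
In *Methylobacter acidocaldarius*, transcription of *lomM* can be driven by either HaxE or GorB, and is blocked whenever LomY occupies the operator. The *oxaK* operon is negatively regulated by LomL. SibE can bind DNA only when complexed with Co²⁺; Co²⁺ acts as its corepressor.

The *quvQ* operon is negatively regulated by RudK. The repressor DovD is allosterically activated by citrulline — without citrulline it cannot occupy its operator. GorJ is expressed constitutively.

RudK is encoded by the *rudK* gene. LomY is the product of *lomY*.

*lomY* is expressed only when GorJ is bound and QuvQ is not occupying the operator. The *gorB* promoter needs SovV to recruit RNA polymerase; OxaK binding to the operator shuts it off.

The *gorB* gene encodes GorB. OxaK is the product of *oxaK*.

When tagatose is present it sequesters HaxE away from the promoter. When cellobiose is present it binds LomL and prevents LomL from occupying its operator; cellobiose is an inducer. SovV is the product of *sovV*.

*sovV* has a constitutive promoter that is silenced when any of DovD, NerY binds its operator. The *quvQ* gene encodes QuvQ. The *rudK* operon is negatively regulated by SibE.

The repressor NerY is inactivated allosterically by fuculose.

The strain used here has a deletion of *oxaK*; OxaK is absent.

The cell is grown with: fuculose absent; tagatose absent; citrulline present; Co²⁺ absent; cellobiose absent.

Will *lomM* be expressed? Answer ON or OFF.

OFF

Tagatose is absent, so HaxE is active.
Co²⁺ is absent, so SibE is inactive.
With no repressor bound, *rudK* is transcribed.
So RudK is produced and active.
With repressor RudK bound, *quvQ* is not transcribed.
So QuvQ is not produced.
GorJ is produced constitutively and is active.
No repressor is bound and GorJ is active, so *lomY* is transcribed.
So LomY is produced and active.
Citrulline is present, so DovD is active.
Fuculose is absent, so NerY is active.
With repressor DovD bound, *sovV* is not transcribed.
So SovV is not produced.
OxaK is non-functional in this strain, so it has no effect.
Required activator SovV is absent, so *gorB* is not transcribed.
So GorB is not produced.
With repressor LomY bound, *lomM* is not transcribed.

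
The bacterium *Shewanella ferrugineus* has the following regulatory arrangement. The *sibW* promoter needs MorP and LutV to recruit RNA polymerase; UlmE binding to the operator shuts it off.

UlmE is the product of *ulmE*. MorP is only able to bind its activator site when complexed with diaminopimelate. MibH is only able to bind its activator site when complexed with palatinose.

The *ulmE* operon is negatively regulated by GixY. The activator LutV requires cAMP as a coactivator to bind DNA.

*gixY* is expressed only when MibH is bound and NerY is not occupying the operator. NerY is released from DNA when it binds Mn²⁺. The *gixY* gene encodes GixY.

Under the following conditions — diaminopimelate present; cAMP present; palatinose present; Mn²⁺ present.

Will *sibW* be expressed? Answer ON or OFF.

Diaminopimelate is present, so MorP is active.
cAMP is present, so LutV is active.
Mn²⁺ is present, so NerY is inactive.
Palatinose is present, so MibH is active.
No repressor is bound and MibH is active, so *gixY* is transcribed.
So GixY is produced and active.
With repressor GixY bound, *ulmE* is not transcribed.
So UlmE is not produced.
No repressor is bound and MorP and LutV are active, so *sibW* is transcribed.

ON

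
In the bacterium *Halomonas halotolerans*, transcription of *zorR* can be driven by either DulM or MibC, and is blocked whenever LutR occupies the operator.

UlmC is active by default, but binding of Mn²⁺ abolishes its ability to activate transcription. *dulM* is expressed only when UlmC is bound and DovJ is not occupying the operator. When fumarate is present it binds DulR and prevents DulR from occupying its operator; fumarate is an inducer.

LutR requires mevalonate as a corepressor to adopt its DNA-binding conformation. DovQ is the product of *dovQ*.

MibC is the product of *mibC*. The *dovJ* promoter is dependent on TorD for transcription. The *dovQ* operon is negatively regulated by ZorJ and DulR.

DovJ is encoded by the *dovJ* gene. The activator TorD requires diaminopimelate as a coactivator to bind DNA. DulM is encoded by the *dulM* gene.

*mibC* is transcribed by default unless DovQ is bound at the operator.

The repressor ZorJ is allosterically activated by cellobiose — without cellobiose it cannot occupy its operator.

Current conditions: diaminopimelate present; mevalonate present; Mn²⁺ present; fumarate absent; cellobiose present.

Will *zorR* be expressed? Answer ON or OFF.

OFF

Mn²⁺ is present, so UlmC is inactive.
Diaminopimelate is present, so TorD is active.
No repressor is bound and TorD is active, so *dovJ* is transcribed.
So DovJ is produced and active.
With repressor DovJ bound, *dulM* is not transcribed.
So DulM is not produced.
Mevalonate is present, so LutR is active.
Cellobiose is present, so ZorJ is active.
Fumarate is absent, so DulR is active.
With repressor ZorJ bound, *dovQ* is not transcribed.
So DovQ is not produced.
With no repressor bound, *mibC* is transcribed.
So MibC is produced and active.
With repressor LutR bound, *zorR* is not transcribed.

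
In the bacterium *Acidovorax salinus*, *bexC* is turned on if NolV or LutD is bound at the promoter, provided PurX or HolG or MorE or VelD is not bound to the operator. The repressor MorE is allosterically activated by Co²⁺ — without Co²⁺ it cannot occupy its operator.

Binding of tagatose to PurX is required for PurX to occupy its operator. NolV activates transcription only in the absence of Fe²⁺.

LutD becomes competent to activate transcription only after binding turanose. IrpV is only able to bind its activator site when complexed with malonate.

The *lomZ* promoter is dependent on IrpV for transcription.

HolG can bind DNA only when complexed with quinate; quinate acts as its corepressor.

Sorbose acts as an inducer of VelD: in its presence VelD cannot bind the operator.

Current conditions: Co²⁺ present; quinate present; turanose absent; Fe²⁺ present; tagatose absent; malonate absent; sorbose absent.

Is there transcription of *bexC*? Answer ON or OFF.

OFF

Tagatose is absent, so PurX is inactive.
Quinate is present, so HolG is active.
Co²⁺ is present, so MorE is active.
Sorbose is absent, so VelD is active.
Fe²⁺ is present, so NolV is inactive.
Turanose is absent, so LutD is inactive.
With repressor HolG bound, *bexC* is not transcribed.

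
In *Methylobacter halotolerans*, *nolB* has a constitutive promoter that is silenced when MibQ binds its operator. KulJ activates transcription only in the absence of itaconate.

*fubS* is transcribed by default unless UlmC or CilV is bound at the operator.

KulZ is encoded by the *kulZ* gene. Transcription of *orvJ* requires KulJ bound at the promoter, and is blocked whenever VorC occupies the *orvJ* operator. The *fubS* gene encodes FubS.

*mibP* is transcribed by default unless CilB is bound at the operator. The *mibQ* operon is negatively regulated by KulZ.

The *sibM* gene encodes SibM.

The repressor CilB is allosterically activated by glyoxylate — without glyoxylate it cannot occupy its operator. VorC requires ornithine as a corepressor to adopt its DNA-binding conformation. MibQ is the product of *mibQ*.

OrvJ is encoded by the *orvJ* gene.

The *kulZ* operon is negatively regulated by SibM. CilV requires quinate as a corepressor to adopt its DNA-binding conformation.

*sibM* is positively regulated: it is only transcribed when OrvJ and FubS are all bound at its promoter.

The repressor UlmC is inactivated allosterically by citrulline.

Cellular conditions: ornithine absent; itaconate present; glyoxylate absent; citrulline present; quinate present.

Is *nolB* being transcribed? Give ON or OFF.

Itaconate is present, so KulJ is inactive.
Ornithine is absent, so VorC is inactive.
Required activator KulJ is absent, so *orvJ* is not transcribed.
So OrvJ is not produced.
Citrulline is present, so UlmC is inactive.
Quinate is present, so CilV is active.
With repressor CilV bound, *fubS* is not transcribed.
So FubS is not produced.
Required activator OrvJ is absent, so *sibM* is not transcribed.
So SibM is not produced.
With no repressor bound, *kulZ* is transcribed.
So KulZ is produced and active.
With repressor KulZ bound, *mibQ* is not transcribed.
So MibQ is not produced.
With no repressor bound, *nolB* is transcribed.

ON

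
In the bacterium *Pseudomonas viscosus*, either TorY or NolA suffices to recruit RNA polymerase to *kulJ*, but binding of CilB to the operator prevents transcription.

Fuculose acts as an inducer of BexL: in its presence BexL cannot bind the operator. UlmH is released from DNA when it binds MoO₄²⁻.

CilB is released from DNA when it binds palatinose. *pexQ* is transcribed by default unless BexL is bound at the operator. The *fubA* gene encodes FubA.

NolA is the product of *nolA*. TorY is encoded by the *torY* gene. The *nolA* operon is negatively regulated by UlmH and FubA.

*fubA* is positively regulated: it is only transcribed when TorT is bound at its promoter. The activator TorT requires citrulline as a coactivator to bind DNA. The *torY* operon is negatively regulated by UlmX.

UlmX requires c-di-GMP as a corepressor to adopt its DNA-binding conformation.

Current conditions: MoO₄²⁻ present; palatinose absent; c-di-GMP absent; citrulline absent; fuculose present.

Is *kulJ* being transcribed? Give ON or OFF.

Palatinose is absent, so CilB is active.
c-di-GMP is absent, so UlmX is inactive.
With no repressor bound, *torY* is transcribed.
So TorY is produced and active.
MoO₄²⁻ is present, so UlmH is inactive.
Citrulline is absent, so TorT is inactive.
Required activator TorT is absent, so *fubA* is not transcribed.
So FubA is not produced.
With no repressor bound, *nolA* is transcribed.
So NolA is produced and active.
With repressor CilB bound, *kulJ* is not transcribed.

OFF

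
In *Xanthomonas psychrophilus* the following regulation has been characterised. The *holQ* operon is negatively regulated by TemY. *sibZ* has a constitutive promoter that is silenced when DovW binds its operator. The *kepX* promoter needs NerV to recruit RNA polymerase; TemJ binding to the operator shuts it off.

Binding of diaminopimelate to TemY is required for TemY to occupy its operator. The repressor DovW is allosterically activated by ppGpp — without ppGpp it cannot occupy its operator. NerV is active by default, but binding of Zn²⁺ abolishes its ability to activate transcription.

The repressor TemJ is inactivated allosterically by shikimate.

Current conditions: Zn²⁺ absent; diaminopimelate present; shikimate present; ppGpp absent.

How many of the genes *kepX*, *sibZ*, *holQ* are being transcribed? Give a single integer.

2

Zn²⁺ is absent, so NerV is active.
Shikimate is present, so TemJ is inactive.
No repressor is bound and NerV is active, so *kepX* is transcribed.
→ *kepX* is ON.
ppGpp is absent, so DovW is inactive.
With no repressor bound, *sibZ* is transcribed.
→ *sibZ* is ON.
Diaminopimelate is present, so TemY is active.
With repressor TemY bound, *holQ* is not transcribed.
→ *holQ* is OFF.
2 of the 3 genes are transcribed.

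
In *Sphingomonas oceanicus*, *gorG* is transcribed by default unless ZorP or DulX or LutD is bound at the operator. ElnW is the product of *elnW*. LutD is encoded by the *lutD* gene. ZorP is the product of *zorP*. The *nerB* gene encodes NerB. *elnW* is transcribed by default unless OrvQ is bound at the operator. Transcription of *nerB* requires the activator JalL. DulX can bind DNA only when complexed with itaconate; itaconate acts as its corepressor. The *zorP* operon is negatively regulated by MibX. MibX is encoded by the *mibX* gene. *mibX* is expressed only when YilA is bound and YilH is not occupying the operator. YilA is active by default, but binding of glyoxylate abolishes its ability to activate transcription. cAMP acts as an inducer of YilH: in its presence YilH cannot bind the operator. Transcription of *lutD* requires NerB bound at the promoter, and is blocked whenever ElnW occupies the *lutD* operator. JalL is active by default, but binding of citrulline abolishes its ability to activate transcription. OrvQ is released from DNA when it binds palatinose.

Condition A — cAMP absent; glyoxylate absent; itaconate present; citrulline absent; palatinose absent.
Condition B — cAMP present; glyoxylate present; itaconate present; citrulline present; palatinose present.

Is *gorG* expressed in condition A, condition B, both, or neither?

neither

Condition A:
cAMP is absent, so YilH is active.
Glyoxylate is absent, so YilA is active.
With repressor YilH bound, *mibX* is not transcribed.
So MibX is not produced.
With no repressor bound, *zorP* is transcribed.
So ZorP is produced and active.
Itaconate is present, so DulX is active.
Citrulline is absent, so JalL is active.
No repressor is bound and JalL is active, so *nerB* is transcribed.
So NerB is produced and active.
Palatinose is absent, so OrvQ is active.
With repressor OrvQ bound, *elnW* is not transcribed.
So ElnW is not produced.
No repressor is bound and NerB is active, so *lutD* is transcribed.
So LutD is produced and active.
With repressor ZorP bound, *gorG* is not transcribed.
→ *gorG* is OFF in A.
Condition B:
cAMP is present, so YilH is inactive.
Glyoxylate is present, so YilA is inactive.
Required activator YilA is absent, so *mibX* is not transcribed.
So MibX is not produced.
With no repressor bound, *zorP* is transcribed.
So ZorP is produced and active.
Itaconate is present, so DulX is active.
Citrulline is present, so JalL is inactive.
Required activator JalL is absent, so *nerB* is not transcribed.
So NerB is not produced.
Palatinose is present, so OrvQ is inactive.
With no repressor bound, *elnW* is transcribed.
So ElnW is produced and active.
With repressor ElnW bound, *lutD* is not transcribed.
So LutD is not produced.
With repressor ZorP bound, *gorG* is not transcribed.
→ *gorG* is OFF in B.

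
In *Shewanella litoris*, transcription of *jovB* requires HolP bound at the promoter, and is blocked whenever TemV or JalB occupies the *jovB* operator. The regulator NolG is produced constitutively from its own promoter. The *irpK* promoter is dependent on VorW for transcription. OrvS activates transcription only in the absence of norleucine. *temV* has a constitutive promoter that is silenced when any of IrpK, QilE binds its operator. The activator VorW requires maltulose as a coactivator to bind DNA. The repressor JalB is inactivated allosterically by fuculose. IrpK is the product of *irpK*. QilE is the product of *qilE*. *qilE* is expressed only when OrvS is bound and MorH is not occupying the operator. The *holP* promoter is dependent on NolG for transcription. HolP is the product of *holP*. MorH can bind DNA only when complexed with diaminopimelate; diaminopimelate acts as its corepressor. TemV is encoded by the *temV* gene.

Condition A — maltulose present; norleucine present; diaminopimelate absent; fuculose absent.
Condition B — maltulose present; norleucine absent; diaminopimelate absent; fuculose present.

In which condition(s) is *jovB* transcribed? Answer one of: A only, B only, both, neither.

Condition A:
NolG is produced constitutively and is active.
No repressor is bound and NolG is active, so *holP* is transcribed.
So HolP is produced and active.
Maltulose is present, so VorW is active.
No repressor is bound and VorW is active, so *irpK* is transcribed.
So IrpK is produced and active.
Norleucine is present, so OrvS is inactive.
Diaminopimelate is absent, so MorH is inactive.
Required activator OrvS is absent, so *qilE* is not transcribed.
So QilE is not produced.
With repressor IrpK bound, *temV* is not transcribed.
So TemV is not produced.
Fuculose is absent, so JalB is active.
With repressor JalB bound, *jovB* is not transcribed.
→ *jovB* is OFF in A.
Condition B:
NolG is produced constitutively and is active.
No repressor is bound and NolG is active, so *holP* is transcribed.
So HolP is produced and active.
Maltulose is present, so VorW is active.
No repressor is bound and VorW is active, so *irpK* is transcribed.
So IrpK is produced and active.
Norleucine is absent, so OrvS is active.
Diaminopimelate is absent, so MorH is inactive.
No repressor is bound and OrvS is active, so *qilE* is transcribed.
So QilE is produced and active.
With repressor IrpK bound, *temV* is not transcribed.
So TemV is not produced.
Fuculose is present, so JalB is inactive.
No repressor is bound and HolP is active, so *jovB* is transcribed.
→ *jovB* is ON in B.

B only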